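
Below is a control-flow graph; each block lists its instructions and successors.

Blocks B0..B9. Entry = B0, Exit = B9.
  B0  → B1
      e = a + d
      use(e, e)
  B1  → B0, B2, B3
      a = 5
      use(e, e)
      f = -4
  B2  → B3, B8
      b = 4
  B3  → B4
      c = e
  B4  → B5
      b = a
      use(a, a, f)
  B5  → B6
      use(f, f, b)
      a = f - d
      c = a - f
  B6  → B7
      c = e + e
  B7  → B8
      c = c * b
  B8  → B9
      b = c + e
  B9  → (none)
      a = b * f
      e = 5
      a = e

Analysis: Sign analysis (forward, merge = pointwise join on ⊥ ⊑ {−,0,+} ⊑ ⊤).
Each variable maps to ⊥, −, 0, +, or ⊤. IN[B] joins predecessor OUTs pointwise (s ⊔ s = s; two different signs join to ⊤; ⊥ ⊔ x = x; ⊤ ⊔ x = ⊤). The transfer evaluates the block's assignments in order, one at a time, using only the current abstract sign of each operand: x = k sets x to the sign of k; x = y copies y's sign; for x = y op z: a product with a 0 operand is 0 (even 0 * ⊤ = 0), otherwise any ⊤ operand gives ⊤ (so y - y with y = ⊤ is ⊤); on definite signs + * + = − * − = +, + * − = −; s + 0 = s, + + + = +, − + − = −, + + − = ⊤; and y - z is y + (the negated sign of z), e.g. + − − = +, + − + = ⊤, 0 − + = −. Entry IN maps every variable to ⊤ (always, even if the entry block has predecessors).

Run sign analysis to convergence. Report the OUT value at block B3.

Per-block solution:
  B0:   IN=(all ⊤)   OUT=(all ⊤)
  B1:   IN=(all ⊤)   OUT={a:+, f:-; rest ⊤}
  B2:   IN={a:+, f:-; rest ⊤}   OUT={a:+, b:+, f:-; rest ⊤}
  B3:   IN={a:+, f:-; rest ⊤}   OUT={a:+, f:-; rest ⊤}
  B4:   IN={a:+, f:-; rest ⊤}   OUT={a:+, b:+, f:-; rest ⊤}
  B5:   IN={a:+, b:+, f:-; rest ⊤}   OUT={b:+, f:-; rest ⊤}
  B6:   IN={b:+, f:-; rest ⊤}   OUT={b:+, f:-; rest ⊤}
  B7:   IN={b:+, f:-; rest ⊤}   OUT={b:+, f:-; rest ⊤}
  B8:   IN={b:+, f:-; rest ⊤}   OUT={f:-; rest ⊤}
  B9:   IN={f:-; rest ⊤}   OUT={a:+, e:+, f:-; rest ⊤}

Merge at B3: IN[B3] = OUT[B1] ⊔ OUT[B2] = {a: +, b: ⊤, c: ⊤, d: ⊤, e: ⊤, f: -}
Applying B3's transfer function to that IN value gives OUT[B3] (row B3 above).

Answer: {a: +, b: ⊤, c: ⊤, d: ⊤, e: ⊤, f: -}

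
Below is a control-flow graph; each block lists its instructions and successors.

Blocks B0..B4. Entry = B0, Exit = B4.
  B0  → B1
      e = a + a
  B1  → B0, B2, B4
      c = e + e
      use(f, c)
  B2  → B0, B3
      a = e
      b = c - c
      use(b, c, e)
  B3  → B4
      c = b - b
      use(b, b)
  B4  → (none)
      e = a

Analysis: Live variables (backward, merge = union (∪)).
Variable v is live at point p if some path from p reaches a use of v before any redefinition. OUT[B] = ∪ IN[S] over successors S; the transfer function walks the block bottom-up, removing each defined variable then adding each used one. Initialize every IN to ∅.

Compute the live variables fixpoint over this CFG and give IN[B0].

Fixpoint table:
  B0:  IN={a, f}  OUT={a, e, f}
  B1:  IN={a, e, f}  OUT={a, c, e, f}
  B2:  IN={c, e, f}  OUT={a, b, f}
  B3:  IN={a, b}  OUT={a}
  B4:  IN={a}  OUT={}

Merge at B0: OUT[B0] = IN[B1] = {a, e, f}
Applying B0's transfer function to that OUT value gives IN[B0] (row B0 above).

Answer: {a, f}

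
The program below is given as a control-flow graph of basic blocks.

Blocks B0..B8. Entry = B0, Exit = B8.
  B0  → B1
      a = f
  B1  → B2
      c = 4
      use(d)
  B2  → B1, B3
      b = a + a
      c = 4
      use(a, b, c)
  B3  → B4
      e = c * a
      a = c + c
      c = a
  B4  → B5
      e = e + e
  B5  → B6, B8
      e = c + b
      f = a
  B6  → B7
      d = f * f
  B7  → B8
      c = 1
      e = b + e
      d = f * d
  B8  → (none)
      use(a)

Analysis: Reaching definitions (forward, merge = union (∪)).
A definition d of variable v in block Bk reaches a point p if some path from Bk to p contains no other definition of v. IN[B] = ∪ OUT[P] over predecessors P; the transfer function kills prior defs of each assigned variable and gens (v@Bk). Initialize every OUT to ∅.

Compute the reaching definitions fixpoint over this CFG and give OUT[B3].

Converged values:
  B0:  IN={}  OUT={a@B0}
  B1:  IN={a@B0, b@B2, c@B2}  OUT={a@B0, b@B2, c@B1}
  B2:  IN={a@B0, b@B2, c@B1}  OUT={a@B0, b@B2, c@B2}
  B3:  IN={a@B0, b@B2, c@B2}  OUT={a@B3, b@B2, c@B3, e@B3}
  B4:  IN={a@B3, b@B2, c@B3, e@B3}  OUT={a@B3, b@B2, c@B3, e@B4}
  B5:  IN={a@B3, b@B2, c@B3, e@B4}  OUT={a@B3, b@B2, c@B3, e@B5, f@B5}
  B6:  IN={a@B3, b@B2, c@B3, e@B5, f@B5}  OUT={a@B3, b@B2, c@B3, d@B6, e@B5, f@B5}
  B7:  IN={a@B3, b@B2, c@B3, d@B6, e@B5, f@B5}  OUT={a@B3, b@B2, c@B7, d@B7, e@B7, f@B5}
  B8:  IN={a@B3, b@B2, c@B3, c@B7, d@B7, e@B5, e@B7, f@B5}  OUT={a@B3, b@B2, c@B3, c@B7, d@B7, e@B5, e@B7, f@B5}

Merge at B3: IN[B3] = OUT[B2] = {a@B0, b@B2, c@B2}
Applying B3's transfer function to that IN value gives OUT[B3] (row B3 above).

Answer: {a@B3, b@B2, c@B3, e@B3}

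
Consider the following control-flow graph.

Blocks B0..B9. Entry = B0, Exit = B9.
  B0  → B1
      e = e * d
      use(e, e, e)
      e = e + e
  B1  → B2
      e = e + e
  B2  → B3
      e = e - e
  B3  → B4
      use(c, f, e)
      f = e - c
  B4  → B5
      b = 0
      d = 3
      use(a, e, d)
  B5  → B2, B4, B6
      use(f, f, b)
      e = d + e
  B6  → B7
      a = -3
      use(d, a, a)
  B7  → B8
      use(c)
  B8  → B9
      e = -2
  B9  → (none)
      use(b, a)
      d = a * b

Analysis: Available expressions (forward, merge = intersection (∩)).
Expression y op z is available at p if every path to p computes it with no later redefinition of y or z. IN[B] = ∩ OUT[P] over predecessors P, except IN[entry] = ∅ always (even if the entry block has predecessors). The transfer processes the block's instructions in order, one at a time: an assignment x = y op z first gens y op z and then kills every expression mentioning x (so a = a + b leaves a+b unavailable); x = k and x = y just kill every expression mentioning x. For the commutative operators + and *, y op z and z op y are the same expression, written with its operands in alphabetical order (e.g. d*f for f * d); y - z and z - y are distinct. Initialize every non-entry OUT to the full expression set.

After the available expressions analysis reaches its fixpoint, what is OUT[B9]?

Converged values:
  B0: | IN={} | OUT={}
  B1: | IN={} | OUT={}
  B2: | IN={} | OUT={}
  B3: | IN={} | OUT={e-c}
  B4: | IN={} | OUT={}
  B5: | IN={} | OUT={}
  B6: | IN={} | OUT={}
  B7: | IN={} | OUT={}
  B8: | IN={} | OUT={}
  B9: | IN={} | OUT={a*b}

Merge at B9: IN[B9] = OUT[B8] = {}
Applying B9's transfer function to that IN value gives OUT[B9] (row B9 above).

Answer: {a*b}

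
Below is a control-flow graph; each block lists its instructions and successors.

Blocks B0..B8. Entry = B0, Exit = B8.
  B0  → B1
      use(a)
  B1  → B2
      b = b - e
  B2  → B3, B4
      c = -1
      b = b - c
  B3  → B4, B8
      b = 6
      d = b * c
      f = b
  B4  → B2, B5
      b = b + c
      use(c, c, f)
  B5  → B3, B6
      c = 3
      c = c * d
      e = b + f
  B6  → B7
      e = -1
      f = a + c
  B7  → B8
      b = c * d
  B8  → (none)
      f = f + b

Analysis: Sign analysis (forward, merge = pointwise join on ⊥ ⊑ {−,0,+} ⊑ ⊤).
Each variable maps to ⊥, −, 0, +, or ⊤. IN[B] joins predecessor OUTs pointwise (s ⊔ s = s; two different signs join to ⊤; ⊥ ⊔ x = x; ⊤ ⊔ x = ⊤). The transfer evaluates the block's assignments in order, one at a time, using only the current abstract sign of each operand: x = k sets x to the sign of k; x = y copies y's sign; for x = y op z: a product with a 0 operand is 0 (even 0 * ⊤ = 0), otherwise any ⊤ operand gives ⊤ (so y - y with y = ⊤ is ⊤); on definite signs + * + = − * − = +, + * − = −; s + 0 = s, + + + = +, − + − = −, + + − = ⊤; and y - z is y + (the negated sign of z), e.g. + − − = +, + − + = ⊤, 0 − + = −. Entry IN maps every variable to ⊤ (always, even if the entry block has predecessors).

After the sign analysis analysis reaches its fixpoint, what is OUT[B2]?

Fixpoint table:
  B0: | IN=(all ⊤) | OUT=(all ⊤)
  B1: | IN=(all ⊤) | OUT=(all ⊤)
  B2: | IN=(all ⊤) | OUT={c:-; rest ⊤}
  B3: | IN=(all ⊤) | OUT={b:+, f:+; rest ⊤}
  B4: | IN=(all ⊤) | OUT=(all ⊤)
  B5: | IN=(all ⊤) | OUT=(all ⊤)
  B6: | IN=(all ⊤) | OUT={e:-; rest ⊤}
  B7: | IN={e:-; rest ⊤} | OUT={e:-; rest ⊤}
  B8: | IN=(all ⊤) | OUT=(all ⊤)

Merge at B2: IN[B2] = OUT[B1] ⊔ OUT[B4] = {a: ⊤, b: ⊤, c: ⊤, d: ⊤, e: ⊤, f: ⊤}
Applying B2's transfer function to that IN value gives OUT[B2] (row B2 above).

Answer: {a: ⊤, b: ⊤, c: -, d: ⊤, e: ⊤, f: ⊤}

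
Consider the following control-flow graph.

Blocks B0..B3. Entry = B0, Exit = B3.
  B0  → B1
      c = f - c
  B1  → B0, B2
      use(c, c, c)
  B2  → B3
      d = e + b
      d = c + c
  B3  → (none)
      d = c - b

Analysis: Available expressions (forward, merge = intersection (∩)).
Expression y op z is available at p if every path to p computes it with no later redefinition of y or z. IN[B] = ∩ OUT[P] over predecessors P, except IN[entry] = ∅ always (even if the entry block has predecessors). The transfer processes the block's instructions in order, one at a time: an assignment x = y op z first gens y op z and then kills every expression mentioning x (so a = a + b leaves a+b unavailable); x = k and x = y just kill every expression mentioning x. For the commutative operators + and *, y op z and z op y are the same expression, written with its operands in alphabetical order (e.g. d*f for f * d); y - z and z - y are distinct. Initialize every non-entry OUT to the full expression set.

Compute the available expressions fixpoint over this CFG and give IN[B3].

Fixpoint table:
  B0: | IN={} | OUT={}
  B1: | IN={} | OUT={}
  B2: | IN={} | OUT={b+e, c+c}
  B3: | IN={b+e, c+c} | OUT={b+e, c+c, c-b}

Merge at B3: IN[B3] = OUT[B2] = {b+e, c+c}

Answer: {b+e, c+c}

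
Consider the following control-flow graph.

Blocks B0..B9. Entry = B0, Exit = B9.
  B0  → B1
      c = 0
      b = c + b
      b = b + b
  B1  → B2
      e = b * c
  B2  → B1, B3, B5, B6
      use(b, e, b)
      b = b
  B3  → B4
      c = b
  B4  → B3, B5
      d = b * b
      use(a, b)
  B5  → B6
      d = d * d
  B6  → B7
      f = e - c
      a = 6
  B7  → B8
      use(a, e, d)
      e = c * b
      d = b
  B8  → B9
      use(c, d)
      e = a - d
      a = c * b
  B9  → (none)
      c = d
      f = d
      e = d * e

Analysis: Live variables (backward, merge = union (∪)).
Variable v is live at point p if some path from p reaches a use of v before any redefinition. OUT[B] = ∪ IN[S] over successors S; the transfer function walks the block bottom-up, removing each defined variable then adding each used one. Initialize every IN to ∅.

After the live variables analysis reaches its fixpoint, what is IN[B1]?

Answer: {a, b, c, d}

Derivation:
Per-block solution:
  B0:  IN={a, b, d}  OUT={a, b, c, d}
  B1:  IN={a, b, c, d}  OUT={a, b, c, d, e}
  B2:  IN={a, b, c, d, e}  OUT={a, b, c, d, e}
  B3:  IN={a, b, e}  OUT={a, b, c, e}
  B4:  IN={a, b, c, e}  OUT={a, b, c, d, e}
  B5:  IN={b, c, d, e}  OUT={b, c, d, e}
  B6:  IN={b, c, d, e}  OUT={a, b, c, d, e}
  B7:  IN={a, b, c, d, e}  OUT={a, b, c, d}
  B8:  IN={a, b, c, d}  OUT={d, e}
  B9:  IN={d, e}  OUT={}

Merge at B1: OUT[B1] = IN[B2] = {a, b, c, d, e}
Applying B1's transfer function to that OUT value gives IN[B1] (row B1 above).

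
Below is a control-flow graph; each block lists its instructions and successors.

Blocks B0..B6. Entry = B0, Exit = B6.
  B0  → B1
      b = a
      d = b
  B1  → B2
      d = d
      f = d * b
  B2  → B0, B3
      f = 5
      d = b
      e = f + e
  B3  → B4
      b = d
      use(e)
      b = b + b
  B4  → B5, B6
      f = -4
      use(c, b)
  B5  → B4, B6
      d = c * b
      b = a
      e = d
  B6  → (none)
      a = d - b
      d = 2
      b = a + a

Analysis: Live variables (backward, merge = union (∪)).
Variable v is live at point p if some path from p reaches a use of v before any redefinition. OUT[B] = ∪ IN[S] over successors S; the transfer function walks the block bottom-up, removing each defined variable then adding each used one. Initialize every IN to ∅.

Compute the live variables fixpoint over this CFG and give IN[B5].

Answer: {a, b, c}

Trace:
Converged values:
  B0:  IN={a, c, e}  OUT={a, b, c, d, e}
  B1:  IN={a, b, c, d, e}  OUT={a, b, c, e}
  B2:  IN={a, b, c, e}  OUT={a, c, d, e}
  B3:  IN={a, c, d, e}  OUT={a, b, c, d}
  B4:  IN={a, b, c, d}  OUT={a, b, c, d}
  B5:  IN={a, b, c}  OUT={a, b, c, d}
  B6:  IN={b, d}  OUT={}

Merge at B5: OUT[B5] = IN[B4] ⊔ IN[B6] = {a, b, c, d}
Applying B5's transfer function to that OUT value gives IN[B5] (row B5 above).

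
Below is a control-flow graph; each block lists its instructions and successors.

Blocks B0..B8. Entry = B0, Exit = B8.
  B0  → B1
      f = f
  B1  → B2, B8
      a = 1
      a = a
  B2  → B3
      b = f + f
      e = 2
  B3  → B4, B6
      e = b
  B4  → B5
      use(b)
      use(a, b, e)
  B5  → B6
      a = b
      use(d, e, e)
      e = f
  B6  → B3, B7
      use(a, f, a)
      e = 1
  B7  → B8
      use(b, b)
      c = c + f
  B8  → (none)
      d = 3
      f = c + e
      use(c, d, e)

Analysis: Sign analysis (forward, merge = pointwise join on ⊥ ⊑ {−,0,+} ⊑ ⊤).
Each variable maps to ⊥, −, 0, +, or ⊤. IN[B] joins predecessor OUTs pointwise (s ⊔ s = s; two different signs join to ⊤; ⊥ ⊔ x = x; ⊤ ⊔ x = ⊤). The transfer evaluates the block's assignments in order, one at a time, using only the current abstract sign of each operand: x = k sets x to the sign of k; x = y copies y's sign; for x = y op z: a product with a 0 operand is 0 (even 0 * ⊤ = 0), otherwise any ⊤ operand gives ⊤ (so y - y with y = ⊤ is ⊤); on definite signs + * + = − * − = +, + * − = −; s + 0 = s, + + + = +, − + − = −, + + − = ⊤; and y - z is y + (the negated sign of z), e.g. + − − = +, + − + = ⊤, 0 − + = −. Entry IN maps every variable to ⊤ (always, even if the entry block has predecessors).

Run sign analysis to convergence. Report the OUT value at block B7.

Per-block solution:
  B0: | IN=(all ⊤) | OUT=(all ⊤)
  B1: | IN=(all ⊤) | OUT={a:+; rest ⊤}
  B2: | IN={a:+; rest ⊤} | OUT={a:+, e:+; rest ⊤}
  B3: | IN={e:+; rest ⊤} | OUT=(all ⊤)
  B4: | IN=(all ⊤) | OUT=(all ⊤)
  B5: | IN=(all ⊤) | OUT=(all ⊤)
  B6: | IN=(all ⊤) | OUT={e:+; rest ⊤}
  B7: | IN={e:+; rest ⊤} | OUT={e:+; rest ⊤}
  B8: | IN=(all ⊤) | OUT={d:+; rest ⊤}

Merge at B7: IN[B7] = OUT[B6] = {a: ⊤, b: ⊤, c: ⊤, d: ⊤, e: +, f: ⊤}
Applying B7's transfer function to that IN value gives OUT[B7] (row B7 above).

Answer: {a: ⊤, b: ⊤, c: ⊤, d: ⊤, e: +, f: ⊤}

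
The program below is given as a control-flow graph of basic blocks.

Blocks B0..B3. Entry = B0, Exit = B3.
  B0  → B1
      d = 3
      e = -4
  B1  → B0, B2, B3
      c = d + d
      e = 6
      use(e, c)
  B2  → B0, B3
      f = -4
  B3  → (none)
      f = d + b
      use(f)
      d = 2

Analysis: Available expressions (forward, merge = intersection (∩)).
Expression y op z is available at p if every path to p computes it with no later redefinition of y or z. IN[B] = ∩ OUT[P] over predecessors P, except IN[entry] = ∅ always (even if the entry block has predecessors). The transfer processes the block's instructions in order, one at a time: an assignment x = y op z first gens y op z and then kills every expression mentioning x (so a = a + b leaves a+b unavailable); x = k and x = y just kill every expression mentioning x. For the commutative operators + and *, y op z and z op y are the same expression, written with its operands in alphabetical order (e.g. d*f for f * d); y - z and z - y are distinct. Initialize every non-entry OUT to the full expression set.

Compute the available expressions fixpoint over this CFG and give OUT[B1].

Converged values:
  B0:  IN={}  OUT={}
  B1:  IN={}  OUT={d+d}
  B2:  IN={d+d}  OUT={d+d}
  B3:  IN={d+d}  OUT={}

Merge at B1: IN[B1] = OUT[B0] = {}
Applying B1's transfer function to that IN value gives OUT[B1] (row B1 above).

Answer: {d+d}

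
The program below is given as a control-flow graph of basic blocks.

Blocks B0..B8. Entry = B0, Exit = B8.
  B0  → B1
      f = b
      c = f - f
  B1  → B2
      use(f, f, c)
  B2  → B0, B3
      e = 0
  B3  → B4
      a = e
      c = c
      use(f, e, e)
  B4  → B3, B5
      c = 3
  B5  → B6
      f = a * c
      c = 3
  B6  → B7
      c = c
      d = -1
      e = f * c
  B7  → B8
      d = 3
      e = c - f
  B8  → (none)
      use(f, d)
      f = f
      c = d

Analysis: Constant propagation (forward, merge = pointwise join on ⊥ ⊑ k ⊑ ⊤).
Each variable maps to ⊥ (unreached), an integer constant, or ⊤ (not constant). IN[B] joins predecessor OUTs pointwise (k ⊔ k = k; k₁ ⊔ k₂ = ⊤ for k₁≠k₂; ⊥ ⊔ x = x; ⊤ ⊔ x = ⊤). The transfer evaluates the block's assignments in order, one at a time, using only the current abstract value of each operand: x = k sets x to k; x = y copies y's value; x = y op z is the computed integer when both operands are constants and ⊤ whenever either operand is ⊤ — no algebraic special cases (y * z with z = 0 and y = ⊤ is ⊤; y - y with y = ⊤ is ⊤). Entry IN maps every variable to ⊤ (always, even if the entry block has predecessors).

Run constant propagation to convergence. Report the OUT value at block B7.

Per-block solution:
  B0:   IN=(all ⊤)   OUT=(all ⊤)
  B1:   IN=(all ⊤)   OUT=(all ⊤)
  B2:   IN=(all ⊤)   OUT={e:0; rest ⊤}
  B3:   IN={e:0; rest ⊤}   OUT={a:0, e:0; rest ⊤}
  B4:   IN={a:0, e:0; rest ⊤}   OUT={a:0, c:3, e:0; rest ⊤}
  B5:   IN={a:0, c:3, e:0; rest ⊤}   OUT={a:0, c:3, e:0, f:0; rest ⊤}
  B6:   IN={a:0, c:3, e:0, f:0; rest ⊤}   OUT={a:0, c:3, d:-1, e:0, f:0; rest ⊤}
  B7:   IN={a:0, c:3, d:-1, e:0, f:0; rest ⊤}   OUT={a:0, c:3, d:3, e:3, f:0; rest ⊤}
  B8:   IN={a:0, c:3, d:3, e:3, f:0; rest ⊤}   OUT={a:0, c:3, d:3, e:3, f:0; rest ⊤}

Merge at B7: IN[B7] = OUT[B6] = {a: 0, b: ⊤, c: 3, d: -1, e: 0, f: 0}
Applying B7's transfer function to that IN value gives OUT[B7] (row B7 above).

Answer: {a: 0, b: ⊤, c: 3, d: 3, e: 3, f: 0}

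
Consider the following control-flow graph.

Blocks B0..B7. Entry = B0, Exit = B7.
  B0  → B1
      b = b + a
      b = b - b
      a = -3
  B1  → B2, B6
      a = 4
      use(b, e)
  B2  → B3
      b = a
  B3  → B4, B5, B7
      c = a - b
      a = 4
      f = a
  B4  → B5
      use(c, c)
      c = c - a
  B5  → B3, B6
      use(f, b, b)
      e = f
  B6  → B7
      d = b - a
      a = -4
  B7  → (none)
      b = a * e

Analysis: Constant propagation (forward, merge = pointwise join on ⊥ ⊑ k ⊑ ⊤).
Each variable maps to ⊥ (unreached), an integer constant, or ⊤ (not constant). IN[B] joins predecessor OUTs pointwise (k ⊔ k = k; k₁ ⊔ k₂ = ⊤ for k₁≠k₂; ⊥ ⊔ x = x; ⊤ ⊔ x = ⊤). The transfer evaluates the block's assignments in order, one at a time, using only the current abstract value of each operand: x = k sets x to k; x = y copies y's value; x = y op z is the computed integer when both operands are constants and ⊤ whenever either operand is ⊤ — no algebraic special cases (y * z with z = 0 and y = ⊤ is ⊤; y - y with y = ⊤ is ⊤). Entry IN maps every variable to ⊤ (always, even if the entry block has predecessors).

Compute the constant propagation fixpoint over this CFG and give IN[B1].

Fixpoint table:
  B0: | IN=(all ⊤) | OUT={a:-3; rest ⊤}
  B1: | IN={a:-3; rest ⊤} | OUT={a:4; rest ⊤}
  B2: | IN={a:4; rest ⊤} | OUT={a:4, b:4; rest ⊤}
  B3: | IN={a:4, b:4; rest ⊤} | OUT={a:4, b:4, c:0, f:4; rest ⊤}
  B4: | IN={a:4, b:4, c:0, f:4; rest ⊤} | OUT={a:4, b:4, c:-4, f:4; rest ⊤}
  B5: | IN={a:4, b:4, f:4; rest ⊤} | OUT={a:4, b:4, e:4, f:4; rest ⊤}
  B6: | IN={a:4; rest ⊤} | OUT={a:-4; rest ⊤}
  B7: | IN=(all ⊤) | OUT=(all ⊤)

Merge at B1: IN[B1] = OUT[B0] = {a: -3, b: ⊤, c: ⊤, d: ⊤, e: ⊤, f: ⊤}

Answer: {a: -3, b: ⊤, c: ⊤, d: ⊤, e: ⊤, f: ⊤}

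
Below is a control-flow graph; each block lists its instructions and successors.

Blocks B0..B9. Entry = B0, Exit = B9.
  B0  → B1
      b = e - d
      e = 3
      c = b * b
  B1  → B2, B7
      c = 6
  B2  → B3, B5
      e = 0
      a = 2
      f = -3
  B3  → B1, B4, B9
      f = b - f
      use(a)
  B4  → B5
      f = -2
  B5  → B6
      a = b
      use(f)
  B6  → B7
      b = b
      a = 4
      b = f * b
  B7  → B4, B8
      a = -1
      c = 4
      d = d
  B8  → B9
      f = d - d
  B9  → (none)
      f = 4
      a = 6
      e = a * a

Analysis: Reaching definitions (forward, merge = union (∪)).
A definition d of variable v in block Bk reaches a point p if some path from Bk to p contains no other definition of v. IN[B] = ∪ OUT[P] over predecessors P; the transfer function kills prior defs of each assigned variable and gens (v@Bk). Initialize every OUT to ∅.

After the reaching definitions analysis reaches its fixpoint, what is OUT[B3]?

Converged values:
  B0: | IN={} | OUT={b@B0, c@B0, e@B0}
  B1: | IN={a@B2, b@B0, c@B0, c@B1, e@B0, e@B2, f@B3} | OUT={a@B2, b@B0, c@B1, e@B0, e@B2, f@B3}
  B2: | IN={a@B2, b@B0, c@B1, e@B0, e@B2, f@B3} | OUT={a@B2, b@B0, c@B1, e@B2, f@B2}
  B3: | IN={a@B2, b@B0, c@B1, e@B2, f@B2} | OUT={a@B2, b@B0, c@B1, e@B2, f@B3}
  B4: | IN={a@B2, a@B7, b@B0, b@B6, c@B1, c@B7, d@B7, e@B0, e@B2, f@B2, f@B3, f@B4} | OUT={a@B2, a@B7, b@B0, b@B6, c@B1, c@B7, d@B7, e@B0, e@B2, f@B4}
  B5: | IN={a@B2, a@B7, b@B0, b@B6, c@B1, c@B7, d@B7, e@B0, e@B2, f@B2, f@B4} | OUT={a@B5, b@B0, b@B6, c@B1, c@B7, d@B7, e@B0, e@B2, f@B2, f@B4}
  B6: | IN={a@B5, b@B0, b@B6, c@B1, c@B7, d@B7, e@B0, e@B2, f@B2, f@B4} | OUT={a@B6, b@B6, c@B1, c@B7, d@B7, e@B0, e@B2, f@B2, f@B4}
  B7: | IN={a@B2, a@B6, b@B0, b@B6, c@B1, c@B7, d@B7, e@B0, e@B2, f@B2, f@B3, f@B4} | OUT={a@B7, b@B0, b@B6, c@B7, d@B7, e@B0, e@B2, f@B2, f@B3, f@B4}
  B8: | IN={a@B7, b@B0, b@B6, c@B7, d@B7, e@B0, e@B2, f@B2, f@B3, f@B4} | OUT={a@B7, b@B0, b@B6, c@B7, d@B7, e@B0, e@B2, f@B8}
  B9: | IN={a@B2, a@B7, b@B0, b@B6, c@B1, c@B7, d@B7, e@B0, e@B2, f@B3, f@B8} | OUT={a@B9, b@B0, b@B6, c@B1, c@B7, d@B7, e@B9, f@B9}

Merge at B3: IN[B3] = OUT[B2] = {a@B2, b@B0, c@B1, e@B2, f@B2}
Applying B3's transfer function to that IN value gives OUT[B3] (row B3 above).

Answer: {a@B2, b@B0, c@B1, e@B2, f@B3}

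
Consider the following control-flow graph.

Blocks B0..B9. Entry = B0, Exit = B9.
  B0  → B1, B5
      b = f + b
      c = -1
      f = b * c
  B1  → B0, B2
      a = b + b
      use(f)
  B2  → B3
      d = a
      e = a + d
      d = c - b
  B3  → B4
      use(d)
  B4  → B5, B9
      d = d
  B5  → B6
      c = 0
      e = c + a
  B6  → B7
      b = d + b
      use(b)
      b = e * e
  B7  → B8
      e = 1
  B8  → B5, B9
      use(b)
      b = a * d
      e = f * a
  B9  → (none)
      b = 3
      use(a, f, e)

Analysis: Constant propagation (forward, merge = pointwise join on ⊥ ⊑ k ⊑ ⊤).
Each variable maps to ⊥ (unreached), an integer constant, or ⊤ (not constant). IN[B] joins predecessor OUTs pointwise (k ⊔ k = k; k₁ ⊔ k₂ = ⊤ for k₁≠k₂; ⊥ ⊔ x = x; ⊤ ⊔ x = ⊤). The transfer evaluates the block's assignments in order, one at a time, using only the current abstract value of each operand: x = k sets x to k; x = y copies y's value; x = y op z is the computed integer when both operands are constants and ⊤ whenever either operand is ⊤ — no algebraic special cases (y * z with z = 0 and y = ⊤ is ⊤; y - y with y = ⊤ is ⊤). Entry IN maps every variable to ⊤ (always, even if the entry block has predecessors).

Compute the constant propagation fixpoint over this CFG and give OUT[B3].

Fixpoint table:
  B0: | IN=(all ⊤) | OUT={c:-1; rest ⊤}
  B1: | IN={c:-1; rest ⊤} | OUT={c:-1; rest ⊤}
  B2: | IN={c:-1; rest ⊤} | OUT={c:-1; rest ⊤}
  B3: | IN={c:-1; rest ⊤} | OUT={c:-1; rest ⊤}
  B4: | IN={c:-1; rest ⊤} | OUT={c:-1; rest ⊤}
  B5: | IN=(all ⊤) | OUT={c:0; rest ⊤}
  B6: | IN={c:0; rest ⊤} | OUT={c:0; rest ⊤}
  B7: | IN={c:0; rest ⊤} | OUT={c:0, e:1; rest ⊤}
  B8: | IN={c:0, e:1; rest ⊤} | OUT={c:0; rest ⊤}
  B9: | IN=(all ⊤) | OUT={b:3; rest ⊤}

Merge at B3: IN[B3] = OUT[B2] = {a: ⊤, b: ⊤, c: -1, d: ⊤, e: ⊤, f: ⊤}
Applying B3's transfer function to that IN value gives OUT[B3] (row B3 above).

Answer: {a: ⊤, b: ⊤, c: -1, d: ⊤, e: ⊤, f: ⊤}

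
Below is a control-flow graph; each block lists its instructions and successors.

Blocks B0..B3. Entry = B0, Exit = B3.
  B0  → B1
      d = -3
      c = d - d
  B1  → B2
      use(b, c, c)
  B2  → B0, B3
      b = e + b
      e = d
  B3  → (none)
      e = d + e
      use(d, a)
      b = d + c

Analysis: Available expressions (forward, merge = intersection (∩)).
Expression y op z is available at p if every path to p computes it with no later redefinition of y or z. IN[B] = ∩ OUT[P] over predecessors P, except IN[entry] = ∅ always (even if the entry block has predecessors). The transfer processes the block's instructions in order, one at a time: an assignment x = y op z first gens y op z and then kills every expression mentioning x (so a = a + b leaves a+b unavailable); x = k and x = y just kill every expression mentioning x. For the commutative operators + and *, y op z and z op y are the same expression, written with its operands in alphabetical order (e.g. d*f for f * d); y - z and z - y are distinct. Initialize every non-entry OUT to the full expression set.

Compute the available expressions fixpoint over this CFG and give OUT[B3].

Answer: {c+d, d-d}

Derivation:
Per-block solution:
  B0:  IN={}  OUT={d-d}
  B1:  IN={d-d}  OUT={d-d}
  B2:  IN={d-d}  OUT={d-d}
  B3:  IN={d-d}  OUT={c+d, d-d}

Merge at B3: IN[B3] = OUT[B2] = {d-d}
Applying B3's transfer function to that IN value gives OUT[B3] (row B3 above).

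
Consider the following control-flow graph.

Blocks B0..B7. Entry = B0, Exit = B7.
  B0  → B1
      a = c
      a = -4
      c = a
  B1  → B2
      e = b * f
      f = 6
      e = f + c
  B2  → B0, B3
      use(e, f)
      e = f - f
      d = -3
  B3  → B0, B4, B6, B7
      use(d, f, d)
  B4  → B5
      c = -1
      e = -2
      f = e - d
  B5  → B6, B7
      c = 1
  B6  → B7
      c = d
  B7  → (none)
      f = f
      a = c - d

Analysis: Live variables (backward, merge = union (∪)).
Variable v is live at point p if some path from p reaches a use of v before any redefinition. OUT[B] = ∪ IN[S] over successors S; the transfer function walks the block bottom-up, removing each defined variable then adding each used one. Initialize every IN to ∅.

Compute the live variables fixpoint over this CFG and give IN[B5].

Answer: {d, f}

Trace:
Fixpoint table:
  B0:  IN={b, c, f}  OUT={b, c, f}
  B1:  IN={b, c, f}  OUT={b, c, e, f}
  B2:  IN={b, c, e, f}  OUT={b, c, d, f}
  B3:  IN={b, c, d, f}  OUT={b, c, d, f}
  B4:  IN={d}  OUT={d, f}
  B5:  IN={d, f}  OUT={c, d, f}
  B6:  IN={d, f}  OUT={c, d, f}
  B7:  IN={c, d, f}  OUT={}

Merge at B5: OUT[B5] = IN[B6] ⊔ IN[B7] = {c, d, f}
Applying B5's transfer function to that OUT value gives IN[B5] (row B5 above).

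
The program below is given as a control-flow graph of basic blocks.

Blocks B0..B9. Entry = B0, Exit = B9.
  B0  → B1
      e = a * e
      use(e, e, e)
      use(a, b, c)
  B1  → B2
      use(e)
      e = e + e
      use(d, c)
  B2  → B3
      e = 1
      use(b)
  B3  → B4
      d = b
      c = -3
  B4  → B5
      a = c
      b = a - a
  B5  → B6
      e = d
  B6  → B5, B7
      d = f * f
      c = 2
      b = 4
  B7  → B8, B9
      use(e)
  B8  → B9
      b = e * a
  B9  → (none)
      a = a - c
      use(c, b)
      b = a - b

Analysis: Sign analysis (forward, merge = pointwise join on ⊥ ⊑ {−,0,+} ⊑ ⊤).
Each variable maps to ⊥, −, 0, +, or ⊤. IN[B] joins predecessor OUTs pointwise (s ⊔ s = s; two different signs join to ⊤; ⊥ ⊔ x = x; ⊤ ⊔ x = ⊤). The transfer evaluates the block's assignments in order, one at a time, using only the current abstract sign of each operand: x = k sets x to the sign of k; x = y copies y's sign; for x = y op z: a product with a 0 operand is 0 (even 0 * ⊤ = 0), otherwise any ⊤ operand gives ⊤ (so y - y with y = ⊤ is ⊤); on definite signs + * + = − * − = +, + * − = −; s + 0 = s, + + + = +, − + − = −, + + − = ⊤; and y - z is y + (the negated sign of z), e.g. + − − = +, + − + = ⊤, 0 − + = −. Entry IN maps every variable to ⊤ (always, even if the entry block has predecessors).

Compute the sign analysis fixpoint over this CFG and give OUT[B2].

Answer: {a: ⊤, b: ⊤, c: ⊤, d: ⊤, e: +, f: ⊤}

Derivation:
Per-block solution:
  B0:   IN=(all ⊤)   OUT=(all ⊤)
  B1:   IN=(all ⊤)   OUT=(all ⊤)
  B2:   IN=(all ⊤)   OUT={e:+; rest ⊤}
  B3:   IN={e:+; rest ⊤}   OUT={c:-, e:+; rest ⊤}
  B4:   IN={c:-, e:+; rest ⊤}   OUT={a:-, c:-, e:+; rest ⊤}
  B5:   IN={a:-; rest ⊤}   OUT={a:-; rest ⊤}
  B6:   IN={a:-; rest ⊤}   OUT={a:-, b:+, c:+; rest ⊤}
  B7:   IN={a:-, b:+, c:+; rest ⊤}   OUT={a:-, b:+, c:+; rest ⊤}
  B8:   IN={a:-, b:+, c:+; rest ⊤}   OUT={a:-, c:+; rest ⊤}
  B9:   IN={a:-, c:+; rest ⊤}   OUT={a:-, c:+; rest ⊤}

Merge at B2: IN[B2] = OUT[B1] = {a: ⊤, b: ⊤, c: ⊤, d: ⊤, e: ⊤, f: ⊤}
Applying B2's transfer function to that IN value gives OUT[B2] (row B2 above).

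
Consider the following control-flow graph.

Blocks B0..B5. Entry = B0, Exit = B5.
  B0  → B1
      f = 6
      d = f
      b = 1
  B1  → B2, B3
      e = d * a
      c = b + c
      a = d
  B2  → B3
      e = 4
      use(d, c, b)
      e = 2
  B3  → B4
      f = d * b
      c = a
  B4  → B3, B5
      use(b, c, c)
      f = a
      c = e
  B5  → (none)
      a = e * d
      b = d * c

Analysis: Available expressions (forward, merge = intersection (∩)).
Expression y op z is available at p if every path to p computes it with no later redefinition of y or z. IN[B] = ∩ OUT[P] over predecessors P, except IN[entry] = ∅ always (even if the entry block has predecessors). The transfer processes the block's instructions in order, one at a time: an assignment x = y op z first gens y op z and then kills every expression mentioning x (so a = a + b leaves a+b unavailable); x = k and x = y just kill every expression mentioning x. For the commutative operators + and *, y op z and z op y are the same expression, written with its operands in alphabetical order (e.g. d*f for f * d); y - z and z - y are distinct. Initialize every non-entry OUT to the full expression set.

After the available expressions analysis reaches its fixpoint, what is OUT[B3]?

Fixpoint table:
  B0:  IN={}  OUT={}
  B1:  IN={}  OUT={}
  B2:  IN={}  OUT={}
  B3:  IN={}  OUT={b*d}
  B4:  IN={b*d}  OUT={b*d}
  B5:  IN={b*d}  OUT={c*d, d*e}

Merge at B3: IN[B3] = OUT[B1] ∩ OUT[B2] ∩ OUT[B4] = {}
Applying B3's transfer function to that IN value gives OUT[B3] (row B3 above).

Answer: {b*d}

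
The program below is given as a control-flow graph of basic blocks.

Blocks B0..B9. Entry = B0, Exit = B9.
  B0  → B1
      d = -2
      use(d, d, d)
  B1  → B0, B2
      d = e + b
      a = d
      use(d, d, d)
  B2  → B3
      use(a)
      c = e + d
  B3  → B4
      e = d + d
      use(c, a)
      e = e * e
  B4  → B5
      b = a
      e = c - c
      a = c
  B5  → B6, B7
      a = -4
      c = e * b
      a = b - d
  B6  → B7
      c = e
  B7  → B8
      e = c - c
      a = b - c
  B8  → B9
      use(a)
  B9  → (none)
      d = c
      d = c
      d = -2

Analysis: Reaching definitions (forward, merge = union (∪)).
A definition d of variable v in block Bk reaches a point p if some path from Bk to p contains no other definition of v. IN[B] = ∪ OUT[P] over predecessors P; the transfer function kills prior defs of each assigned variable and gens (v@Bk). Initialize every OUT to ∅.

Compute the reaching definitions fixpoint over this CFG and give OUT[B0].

Answer: {a@B1, d@B0}

Working:
Converged values:
  B0: | IN={a@B1, d@B1} | OUT={a@B1, d@B0}
  B1: | IN={a@B1, d@B0} | OUT={a@B1, d@B1}
  B2: | IN={a@B1, d@B1} | OUT={a@B1, c@B2, d@B1}
  B3: | IN={a@B1, c@B2, d@B1} | OUT={a@B1, c@B2, d@B1, e@B3}
  B4: | IN={a@B1, c@B2, d@B1, e@B3} | OUT={a@B4, b@B4, c@B2, d@B1, e@B4}
  B5: | IN={a@B4, b@B4, c@B2, d@B1, e@B4} | OUT={a@B5, b@B4, c@B5, d@B1, e@B4}
  B6: | IN={a@B5, b@B4, c@B5, d@B1, e@B4} | OUT={a@B5, b@B4, c@B6, d@B1, e@B4}
  B7: | IN={a@B5, b@B4, c@B5, c@B6, d@B1, e@B4} | OUT={a@B7, b@B4, c@B5, c@B6, d@B1, e@B7}
  B8: | IN={a@B7, b@B4, c@B5, c@B6, d@B1, e@B7} | OUT={a@B7, b@B4, c@B5, c@B6, d@B1, e@B7}
  B9: | IN={a@B7, b@B4, c@B5, c@B6, d@B1, e@B7} | OUT={a@B7, b@B4, c@B5, c@B6, d@B9, e@B7}

Merge at B0 (entry node, so the boundary value {} is joined with the incoming edge(s)): IN[B0] = {} ⊔ OUT[B1] = {a@B1, d@B1}
Applying B0's transfer function to that IN value gives OUT[B0] (row B0 above).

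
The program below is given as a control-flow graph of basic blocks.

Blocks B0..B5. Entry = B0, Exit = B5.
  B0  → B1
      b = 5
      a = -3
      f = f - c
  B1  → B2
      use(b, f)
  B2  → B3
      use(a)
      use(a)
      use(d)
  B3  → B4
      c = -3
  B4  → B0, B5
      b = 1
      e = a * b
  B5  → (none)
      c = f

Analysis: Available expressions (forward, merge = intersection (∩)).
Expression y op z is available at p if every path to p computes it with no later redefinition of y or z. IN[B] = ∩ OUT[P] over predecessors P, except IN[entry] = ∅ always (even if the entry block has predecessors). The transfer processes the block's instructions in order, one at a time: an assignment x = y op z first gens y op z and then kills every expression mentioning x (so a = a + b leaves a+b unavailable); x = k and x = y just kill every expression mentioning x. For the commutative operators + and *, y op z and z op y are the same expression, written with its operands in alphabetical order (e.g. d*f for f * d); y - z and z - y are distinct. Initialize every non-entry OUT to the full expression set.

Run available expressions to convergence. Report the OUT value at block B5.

Answer: {a*b}

Derivation:
Fixpoint table:
  B0: | IN={} | OUT={}
  B1: | IN={} | OUT={}
  B2: | IN={} | OUT={}
  B3: | IN={} | OUT={}
  B4: | IN={} | OUT={a*b}
  B5: | IN={a*b} | OUT={a*b}

Merge at B5: IN[B5] = OUT[B4] = {a*b}
Applying B5's transfer function to that IN value gives OUT[B5] (row B5 above).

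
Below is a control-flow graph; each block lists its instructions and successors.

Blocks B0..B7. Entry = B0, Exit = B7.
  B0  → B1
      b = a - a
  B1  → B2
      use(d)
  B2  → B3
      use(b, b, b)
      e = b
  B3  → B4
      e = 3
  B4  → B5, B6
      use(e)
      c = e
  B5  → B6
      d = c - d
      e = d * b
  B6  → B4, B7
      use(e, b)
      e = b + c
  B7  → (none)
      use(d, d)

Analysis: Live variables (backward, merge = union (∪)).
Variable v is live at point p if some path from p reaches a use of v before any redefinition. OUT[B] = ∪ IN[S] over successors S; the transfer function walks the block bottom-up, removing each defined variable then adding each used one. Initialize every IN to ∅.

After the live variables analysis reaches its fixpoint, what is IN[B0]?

Fixpoint table:
  B0:   IN={a, d}   OUT={b, d}
  B1:   IN={b, d}   OUT={b, d}
  B2:   IN={b, d}   OUT={b, d}
  B3:   IN={b, d}   OUT={b, d, e}
  B4:   IN={b, d, e}   OUT={b, c, d, e}
  B5:   IN={b, c, d}   OUT={b, c, d, e}
  B6:   IN={b, c, d, e}   OUT={b, d, e}
  B7:   IN={d}   OUT={}

Merge at B0: OUT[B0] = IN[B1] = {b, d}
Applying B0's transfer function to that OUT value gives IN[B0] (row B0 above).

Answer: {a, d}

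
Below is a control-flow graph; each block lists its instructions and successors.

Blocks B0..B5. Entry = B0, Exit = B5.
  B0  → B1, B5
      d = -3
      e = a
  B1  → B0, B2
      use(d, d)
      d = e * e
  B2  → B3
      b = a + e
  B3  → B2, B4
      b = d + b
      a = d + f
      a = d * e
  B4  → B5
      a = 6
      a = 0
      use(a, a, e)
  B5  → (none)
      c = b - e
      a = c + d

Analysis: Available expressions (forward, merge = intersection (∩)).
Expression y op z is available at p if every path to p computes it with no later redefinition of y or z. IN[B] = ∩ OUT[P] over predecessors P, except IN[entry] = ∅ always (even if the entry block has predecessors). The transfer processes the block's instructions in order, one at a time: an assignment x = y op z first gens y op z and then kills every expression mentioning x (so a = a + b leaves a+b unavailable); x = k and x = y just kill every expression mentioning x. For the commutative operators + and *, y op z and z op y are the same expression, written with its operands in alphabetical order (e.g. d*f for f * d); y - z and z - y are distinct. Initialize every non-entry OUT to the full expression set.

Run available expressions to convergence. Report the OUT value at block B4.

Answer: {d*e, d+f, e*e}

Working:
Converged values:
  B0:  IN={}  OUT={}
  B1:  IN={}  OUT={e*e}
  B2:  IN={e*e}  OUT={a+e, e*e}
  B3:  IN={a+e, e*e}  OUT={d*e, d+f, e*e}
  B4:  IN={d*e, d+f, e*e}  OUT={d*e, d+f, e*e}
  B5:  IN={}  OUT={b-e, c+d}

Merge at B4: IN[B4] = OUT[B3] = {d*e, d+f, e*e}
Applying B4's transfer function to that IN value gives OUT[B4] (row B4 above).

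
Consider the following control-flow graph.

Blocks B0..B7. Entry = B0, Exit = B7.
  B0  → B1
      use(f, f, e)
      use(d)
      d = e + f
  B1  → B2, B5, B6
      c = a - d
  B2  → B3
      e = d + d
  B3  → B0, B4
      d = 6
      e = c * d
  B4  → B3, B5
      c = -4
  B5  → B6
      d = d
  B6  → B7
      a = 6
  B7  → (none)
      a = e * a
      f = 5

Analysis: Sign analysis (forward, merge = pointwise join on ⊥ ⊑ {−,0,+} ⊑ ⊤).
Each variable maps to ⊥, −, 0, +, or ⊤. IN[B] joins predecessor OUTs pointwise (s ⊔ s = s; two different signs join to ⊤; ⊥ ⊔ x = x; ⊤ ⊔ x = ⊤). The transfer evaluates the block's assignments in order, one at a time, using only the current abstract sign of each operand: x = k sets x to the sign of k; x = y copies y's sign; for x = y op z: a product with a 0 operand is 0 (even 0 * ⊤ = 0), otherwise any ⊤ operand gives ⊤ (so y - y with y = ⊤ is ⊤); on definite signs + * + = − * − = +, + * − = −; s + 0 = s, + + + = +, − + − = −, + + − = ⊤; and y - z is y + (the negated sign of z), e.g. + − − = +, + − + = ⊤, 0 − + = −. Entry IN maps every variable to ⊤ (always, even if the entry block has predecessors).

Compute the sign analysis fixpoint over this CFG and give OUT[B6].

Answer: {a: +, b: ⊤, c: ⊤, d: ⊤, e: ⊤, f: ⊤}

Trace:
Per-block solution:
  B0: | IN=(all ⊤) | OUT=(all ⊤)
  B1: | IN=(all ⊤) | OUT=(all ⊤)
  B2: | IN=(all ⊤) | OUT=(all ⊤)
  B3: | IN=(all ⊤) | OUT={d:+; rest ⊤}
  B4: | IN={d:+; rest ⊤} | OUT={c:-, d:+; rest ⊤}
  B5: | IN=(all ⊤) | OUT=(all ⊤)
  B6: | IN=(all ⊤) | OUT={a:+; rest ⊤}
  B7: | IN={a:+; rest ⊤} | OUT={f:+; rest ⊤}

Merge at B6: IN[B6] = OUT[B1] ⊔ OUT[B5] = {a: ⊤, b: ⊤, c: ⊤, d: ⊤, e: ⊤, f: ⊤}
Applying B6's transfer function to that IN value gives OUT[B6] (row B6 above).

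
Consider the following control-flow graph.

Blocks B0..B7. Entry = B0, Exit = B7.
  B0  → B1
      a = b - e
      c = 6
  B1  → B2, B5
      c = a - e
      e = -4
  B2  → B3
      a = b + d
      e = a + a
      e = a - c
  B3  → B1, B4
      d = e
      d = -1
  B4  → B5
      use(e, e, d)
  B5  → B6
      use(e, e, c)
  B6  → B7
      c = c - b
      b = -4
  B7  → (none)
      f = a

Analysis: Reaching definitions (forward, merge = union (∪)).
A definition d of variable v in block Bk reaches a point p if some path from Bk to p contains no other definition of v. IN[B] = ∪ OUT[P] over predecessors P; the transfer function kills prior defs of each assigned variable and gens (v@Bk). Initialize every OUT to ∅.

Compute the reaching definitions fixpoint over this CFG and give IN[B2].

Converged values:
  B0:   IN={}   OUT={a@B0, c@B0}
  B1:   IN={a@B0, a@B2, c@B0, c@B1, d@B3, e@B2}   OUT={a@B0, a@B2, c@B1, d@B3, e@B1}
  B2:   IN={a@B0, a@B2, c@B1, d@B3, e@B1}   OUT={a@B2, c@B1, d@B3, e@B2}
  B3:   IN={a@B2, c@B1, d@B3, e@B2}   OUT={a@B2, c@B1, d@B3, e@B2}
  B4:   IN={a@B2, c@B1, d@B3, e@B2}   OUT={a@B2, c@B1, d@B3, e@B2}
  B5:   IN={a@B0, a@B2, c@B1, d@B3, e@B1, e@B2}   OUT={a@B0, a@B2, c@B1, d@B3, e@B1, e@B2}
  B6:   IN={a@B0, a@B2, c@B1, d@B3, e@B1, e@B2}   OUT={a@B0, a@B2, b@B6, c@B6, d@B3, e@B1, e@B2}
  B7:   IN={a@B0, a@B2, b@B6, c@B6, d@B3, e@B1, e@B2}   OUT={a@B0, a@B2, b@B6, c@B6, d@B3, e@B1, e@B2, f@B7}

Merge at B2: IN[B2] = OUT[B1] = {a@B0, a@B2, c@B1, d@B3, e@B1}

Answer: {a@B0, a@B2, c@B1, d@B3, e@B1}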